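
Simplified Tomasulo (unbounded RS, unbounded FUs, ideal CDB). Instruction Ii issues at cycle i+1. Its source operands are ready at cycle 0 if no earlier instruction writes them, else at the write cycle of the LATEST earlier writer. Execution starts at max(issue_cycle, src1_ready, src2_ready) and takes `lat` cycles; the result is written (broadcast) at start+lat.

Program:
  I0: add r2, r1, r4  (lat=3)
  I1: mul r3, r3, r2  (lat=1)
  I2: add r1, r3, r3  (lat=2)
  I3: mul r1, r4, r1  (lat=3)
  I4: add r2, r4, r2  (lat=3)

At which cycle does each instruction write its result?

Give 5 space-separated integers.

Answer: 4 5 7 10 8

Derivation:
I0 add r2: issue@1 deps=(None,None) exec_start@1 write@4
I1 mul r3: issue@2 deps=(None,0) exec_start@4 write@5
I2 add r1: issue@3 deps=(1,1) exec_start@5 write@7
I3 mul r1: issue@4 deps=(None,2) exec_start@7 write@10
I4 add r2: issue@5 deps=(None,0) exec_start@5 write@8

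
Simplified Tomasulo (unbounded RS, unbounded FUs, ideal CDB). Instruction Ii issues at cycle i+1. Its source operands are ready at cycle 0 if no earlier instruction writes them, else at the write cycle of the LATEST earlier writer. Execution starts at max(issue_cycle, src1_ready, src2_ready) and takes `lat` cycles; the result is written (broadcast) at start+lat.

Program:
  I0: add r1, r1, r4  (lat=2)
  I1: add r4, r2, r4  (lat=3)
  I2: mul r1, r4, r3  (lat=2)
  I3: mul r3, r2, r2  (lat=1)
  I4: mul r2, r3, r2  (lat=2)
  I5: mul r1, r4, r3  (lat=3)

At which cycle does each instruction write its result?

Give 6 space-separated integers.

I0 add r1: issue@1 deps=(None,None) exec_start@1 write@3
I1 add r4: issue@2 deps=(None,None) exec_start@2 write@5
I2 mul r1: issue@3 deps=(1,None) exec_start@5 write@7
I3 mul r3: issue@4 deps=(None,None) exec_start@4 write@5
I4 mul r2: issue@5 deps=(3,None) exec_start@5 write@7
I5 mul r1: issue@6 deps=(1,3) exec_start@6 write@9

Answer: 3 5 7 5 7 9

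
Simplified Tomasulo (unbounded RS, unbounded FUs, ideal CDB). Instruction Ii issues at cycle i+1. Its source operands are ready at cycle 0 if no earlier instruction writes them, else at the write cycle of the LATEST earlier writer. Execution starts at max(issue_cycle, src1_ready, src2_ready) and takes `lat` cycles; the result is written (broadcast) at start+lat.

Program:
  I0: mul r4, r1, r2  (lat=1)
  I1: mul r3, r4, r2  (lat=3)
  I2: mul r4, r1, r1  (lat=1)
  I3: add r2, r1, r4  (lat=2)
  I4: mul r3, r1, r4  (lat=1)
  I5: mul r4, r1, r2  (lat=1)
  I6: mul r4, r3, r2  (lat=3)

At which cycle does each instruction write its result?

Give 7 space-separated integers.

Answer: 2 5 4 6 6 7 10

Derivation:
I0 mul r4: issue@1 deps=(None,None) exec_start@1 write@2
I1 mul r3: issue@2 deps=(0,None) exec_start@2 write@5
I2 mul r4: issue@3 deps=(None,None) exec_start@3 write@4
I3 add r2: issue@4 deps=(None,2) exec_start@4 write@6
I4 mul r3: issue@5 deps=(None,2) exec_start@5 write@6
I5 mul r4: issue@6 deps=(None,3) exec_start@6 write@7
I6 mul r4: issue@7 deps=(4,3) exec_start@7 write@10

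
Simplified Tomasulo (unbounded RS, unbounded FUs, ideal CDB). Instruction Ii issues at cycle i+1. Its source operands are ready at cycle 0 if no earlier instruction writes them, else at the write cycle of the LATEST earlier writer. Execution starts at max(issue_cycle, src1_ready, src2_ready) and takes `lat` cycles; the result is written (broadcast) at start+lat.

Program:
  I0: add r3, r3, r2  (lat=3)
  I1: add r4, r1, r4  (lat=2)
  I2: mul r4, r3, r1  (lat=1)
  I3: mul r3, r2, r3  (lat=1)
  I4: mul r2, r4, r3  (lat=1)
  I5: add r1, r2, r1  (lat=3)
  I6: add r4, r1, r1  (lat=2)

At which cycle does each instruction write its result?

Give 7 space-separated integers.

I0 add r3: issue@1 deps=(None,None) exec_start@1 write@4
I1 add r4: issue@2 deps=(None,None) exec_start@2 write@4
I2 mul r4: issue@3 deps=(0,None) exec_start@4 write@5
I3 mul r3: issue@4 deps=(None,0) exec_start@4 write@5
I4 mul r2: issue@5 deps=(2,3) exec_start@5 write@6
I5 add r1: issue@6 deps=(4,None) exec_start@6 write@9
I6 add r4: issue@7 deps=(5,5) exec_start@9 write@11

Answer: 4 4 5 5 6 9 11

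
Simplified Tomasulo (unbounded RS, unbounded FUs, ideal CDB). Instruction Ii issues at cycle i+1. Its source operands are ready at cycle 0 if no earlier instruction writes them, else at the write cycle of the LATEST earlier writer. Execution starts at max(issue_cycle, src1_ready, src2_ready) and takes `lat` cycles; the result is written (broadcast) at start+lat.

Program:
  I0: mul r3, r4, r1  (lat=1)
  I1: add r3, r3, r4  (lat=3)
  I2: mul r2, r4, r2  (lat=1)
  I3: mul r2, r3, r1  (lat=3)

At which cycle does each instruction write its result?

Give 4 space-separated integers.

Answer: 2 5 4 8

Derivation:
I0 mul r3: issue@1 deps=(None,None) exec_start@1 write@2
I1 add r3: issue@2 deps=(0,None) exec_start@2 write@5
I2 mul r2: issue@3 deps=(None,None) exec_start@3 write@4
I3 mul r2: issue@4 deps=(1,None) exec_start@5 write@8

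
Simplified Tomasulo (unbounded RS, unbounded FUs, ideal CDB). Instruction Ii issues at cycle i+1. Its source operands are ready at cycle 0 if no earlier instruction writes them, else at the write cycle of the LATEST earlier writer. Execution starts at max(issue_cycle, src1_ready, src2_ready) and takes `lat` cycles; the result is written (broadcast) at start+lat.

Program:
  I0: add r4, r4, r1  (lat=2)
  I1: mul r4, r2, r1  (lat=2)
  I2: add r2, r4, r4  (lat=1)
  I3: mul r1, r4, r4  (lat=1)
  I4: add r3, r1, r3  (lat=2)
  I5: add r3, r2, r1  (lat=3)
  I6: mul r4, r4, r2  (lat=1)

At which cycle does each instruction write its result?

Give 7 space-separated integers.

Answer: 3 4 5 5 7 9 8

Derivation:
I0 add r4: issue@1 deps=(None,None) exec_start@1 write@3
I1 mul r4: issue@2 deps=(None,None) exec_start@2 write@4
I2 add r2: issue@3 deps=(1,1) exec_start@4 write@5
I3 mul r1: issue@4 deps=(1,1) exec_start@4 write@5
I4 add r3: issue@5 deps=(3,None) exec_start@5 write@7
I5 add r3: issue@6 deps=(2,3) exec_start@6 write@9
I6 mul r4: issue@7 deps=(1,2) exec_start@7 write@8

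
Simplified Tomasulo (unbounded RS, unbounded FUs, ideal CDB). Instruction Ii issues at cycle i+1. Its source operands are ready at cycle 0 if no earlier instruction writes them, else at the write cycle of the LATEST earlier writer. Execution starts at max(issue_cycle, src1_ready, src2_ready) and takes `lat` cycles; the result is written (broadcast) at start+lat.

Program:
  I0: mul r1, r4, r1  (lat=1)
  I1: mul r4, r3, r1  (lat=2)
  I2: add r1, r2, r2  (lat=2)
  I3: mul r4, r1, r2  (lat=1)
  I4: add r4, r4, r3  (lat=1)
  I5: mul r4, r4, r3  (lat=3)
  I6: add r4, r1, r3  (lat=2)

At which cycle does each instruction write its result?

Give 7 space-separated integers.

I0 mul r1: issue@1 deps=(None,None) exec_start@1 write@2
I1 mul r4: issue@2 deps=(None,0) exec_start@2 write@4
I2 add r1: issue@3 deps=(None,None) exec_start@3 write@5
I3 mul r4: issue@4 deps=(2,None) exec_start@5 write@6
I4 add r4: issue@5 deps=(3,None) exec_start@6 write@7
I5 mul r4: issue@6 deps=(4,None) exec_start@7 write@10
I6 add r4: issue@7 deps=(2,None) exec_start@7 write@9

Answer: 2 4 5 6 7 10 9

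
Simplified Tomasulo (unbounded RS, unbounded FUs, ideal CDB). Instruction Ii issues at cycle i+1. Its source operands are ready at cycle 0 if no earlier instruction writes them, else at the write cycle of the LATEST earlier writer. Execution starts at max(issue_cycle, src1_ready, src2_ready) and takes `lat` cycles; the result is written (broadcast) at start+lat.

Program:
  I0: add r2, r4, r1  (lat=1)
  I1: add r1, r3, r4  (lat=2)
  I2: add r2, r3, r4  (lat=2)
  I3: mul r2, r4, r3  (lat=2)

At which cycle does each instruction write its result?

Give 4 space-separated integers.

I0 add r2: issue@1 deps=(None,None) exec_start@1 write@2
I1 add r1: issue@2 deps=(None,None) exec_start@2 write@4
I2 add r2: issue@3 deps=(None,None) exec_start@3 write@5
I3 mul r2: issue@4 deps=(None,None) exec_start@4 write@6

Answer: 2 4 5 6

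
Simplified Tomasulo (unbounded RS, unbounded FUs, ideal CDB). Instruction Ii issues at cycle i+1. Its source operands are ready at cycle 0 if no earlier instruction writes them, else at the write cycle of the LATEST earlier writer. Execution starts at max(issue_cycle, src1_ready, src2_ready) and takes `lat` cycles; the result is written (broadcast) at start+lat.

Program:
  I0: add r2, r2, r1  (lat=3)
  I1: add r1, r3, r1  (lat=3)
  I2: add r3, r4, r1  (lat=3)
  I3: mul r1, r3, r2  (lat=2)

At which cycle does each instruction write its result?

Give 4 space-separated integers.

I0 add r2: issue@1 deps=(None,None) exec_start@1 write@4
I1 add r1: issue@2 deps=(None,None) exec_start@2 write@5
I2 add r3: issue@3 deps=(None,1) exec_start@5 write@8
I3 mul r1: issue@4 deps=(2,0) exec_start@8 write@10

Answer: 4 5 8 10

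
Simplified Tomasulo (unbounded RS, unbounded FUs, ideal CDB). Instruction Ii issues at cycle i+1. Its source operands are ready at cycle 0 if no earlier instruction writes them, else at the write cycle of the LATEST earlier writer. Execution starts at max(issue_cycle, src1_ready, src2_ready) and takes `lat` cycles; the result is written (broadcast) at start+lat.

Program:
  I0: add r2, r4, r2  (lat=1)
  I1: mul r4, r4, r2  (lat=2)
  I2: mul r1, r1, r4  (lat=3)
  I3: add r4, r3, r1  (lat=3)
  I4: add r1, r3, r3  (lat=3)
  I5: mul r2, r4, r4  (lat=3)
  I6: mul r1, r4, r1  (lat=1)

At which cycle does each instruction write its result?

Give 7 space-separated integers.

I0 add r2: issue@1 deps=(None,None) exec_start@1 write@2
I1 mul r4: issue@2 deps=(None,0) exec_start@2 write@4
I2 mul r1: issue@3 deps=(None,1) exec_start@4 write@7
I3 add r4: issue@4 deps=(None,2) exec_start@7 write@10
I4 add r1: issue@5 deps=(None,None) exec_start@5 write@8
I5 mul r2: issue@6 deps=(3,3) exec_start@10 write@13
I6 mul r1: issue@7 deps=(3,4) exec_start@10 write@11

Answer: 2 4 7 10 8 13 11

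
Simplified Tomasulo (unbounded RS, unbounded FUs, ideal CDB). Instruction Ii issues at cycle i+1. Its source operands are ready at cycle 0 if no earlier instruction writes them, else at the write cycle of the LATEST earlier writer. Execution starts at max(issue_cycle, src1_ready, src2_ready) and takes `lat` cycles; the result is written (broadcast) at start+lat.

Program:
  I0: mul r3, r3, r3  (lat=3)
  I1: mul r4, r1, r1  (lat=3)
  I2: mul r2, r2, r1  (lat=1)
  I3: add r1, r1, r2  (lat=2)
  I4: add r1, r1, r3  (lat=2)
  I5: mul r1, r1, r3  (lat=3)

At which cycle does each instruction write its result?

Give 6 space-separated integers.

Answer: 4 5 4 6 8 11

Derivation:
I0 mul r3: issue@1 deps=(None,None) exec_start@1 write@4
I1 mul r4: issue@2 deps=(None,None) exec_start@2 write@5
I2 mul r2: issue@3 deps=(None,None) exec_start@3 write@4
I3 add r1: issue@4 deps=(None,2) exec_start@4 write@6
I4 add r1: issue@5 deps=(3,0) exec_start@6 write@8
I5 mul r1: issue@6 deps=(4,0) exec_start@8 write@11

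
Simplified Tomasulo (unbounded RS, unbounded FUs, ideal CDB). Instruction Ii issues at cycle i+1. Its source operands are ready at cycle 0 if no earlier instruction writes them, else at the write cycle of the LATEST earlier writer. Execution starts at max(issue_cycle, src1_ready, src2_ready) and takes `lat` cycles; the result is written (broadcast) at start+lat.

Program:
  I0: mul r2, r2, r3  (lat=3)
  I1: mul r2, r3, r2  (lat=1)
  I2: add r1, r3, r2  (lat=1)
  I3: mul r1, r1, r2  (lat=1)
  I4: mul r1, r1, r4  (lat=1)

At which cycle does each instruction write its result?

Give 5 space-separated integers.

I0 mul r2: issue@1 deps=(None,None) exec_start@1 write@4
I1 mul r2: issue@2 deps=(None,0) exec_start@4 write@5
I2 add r1: issue@3 deps=(None,1) exec_start@5 write@6
I3 mul r1: issue@4 deps=(2,1) exec_start@6 write@7
I4 mul r1: issue@5 deps=(3,None) exec_start@7 write@8

Answer: 4 5 6 7 8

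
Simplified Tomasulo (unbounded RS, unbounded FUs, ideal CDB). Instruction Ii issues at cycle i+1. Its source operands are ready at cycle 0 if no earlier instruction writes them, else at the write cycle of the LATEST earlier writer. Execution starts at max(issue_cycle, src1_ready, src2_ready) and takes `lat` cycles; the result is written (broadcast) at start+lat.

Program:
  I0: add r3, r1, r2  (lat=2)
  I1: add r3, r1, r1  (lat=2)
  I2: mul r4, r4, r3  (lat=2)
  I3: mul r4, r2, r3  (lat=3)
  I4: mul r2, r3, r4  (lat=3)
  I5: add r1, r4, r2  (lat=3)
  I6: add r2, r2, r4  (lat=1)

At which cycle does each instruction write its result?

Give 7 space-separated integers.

Answer: 3 4 6 7 10 13 11

Derivation:
I0 add r3: issue@1 deps=(None,None) exec_start@1 write@3
I1 add r3: issue@2 deps=(None,None) exec_start@2 write@4
I2 mul r4: issue@3 deps=(None,1) exec_start@4 write@6
I3 mul r4: issue@4 deps=(None,1) exec_start@4 write@7
I4 mul r2: issue@5 deps=(1,3) exec_start@7 write@10
I5 add r1: issue@6 deps=(3,4) exec_start@10 write@13
I6 add r2: issue@7 deps=(4,3) exec_start@10 write@11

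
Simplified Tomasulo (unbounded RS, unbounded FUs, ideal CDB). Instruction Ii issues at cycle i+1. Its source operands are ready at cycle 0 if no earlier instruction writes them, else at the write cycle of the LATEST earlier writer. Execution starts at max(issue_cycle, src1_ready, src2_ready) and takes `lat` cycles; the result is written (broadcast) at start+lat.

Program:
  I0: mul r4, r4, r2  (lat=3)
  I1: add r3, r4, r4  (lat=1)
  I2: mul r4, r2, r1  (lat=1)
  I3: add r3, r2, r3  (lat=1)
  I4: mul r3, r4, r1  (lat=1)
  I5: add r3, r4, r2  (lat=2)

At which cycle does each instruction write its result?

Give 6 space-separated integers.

I0 mul r4: issue@1 deps=(None,None) exec_start@1 write@4
I1 add r3: issue@2 deps=(0,0) exec_start@4 write@5
I2 mul r4: issue@3 deps=(None,None) exec_start@3 write@4
I3 add r3: issue@4 deps=(None,1) exec_start@5 write@6
I4 mul r3: issue@5 deps=(2,None) exec_start@5 write@6
I5 add r3: issue@6 deps=(2,None) exec_start@6 write@8

Answer: 4 5 4 6 6 8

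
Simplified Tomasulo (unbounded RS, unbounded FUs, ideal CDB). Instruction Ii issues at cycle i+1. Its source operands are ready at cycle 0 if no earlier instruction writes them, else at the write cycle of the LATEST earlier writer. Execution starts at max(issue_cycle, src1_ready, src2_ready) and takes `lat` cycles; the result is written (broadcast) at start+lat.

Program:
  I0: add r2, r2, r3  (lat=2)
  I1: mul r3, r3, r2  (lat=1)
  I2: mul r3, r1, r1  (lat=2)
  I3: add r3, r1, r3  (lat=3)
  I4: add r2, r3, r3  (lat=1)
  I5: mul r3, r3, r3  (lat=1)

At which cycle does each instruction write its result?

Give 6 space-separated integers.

I0 add r2: issue@1 deps=(None,None) exec_start@1 write@3
I1 mul r3: issue@2 deps=(None,0) exec_start@3 write@4
I2 mul r3: issue@3 deps=(None,None) exec_start@3 write@5
I3 add r3: issue@4 deps=(None,2) exec_start@5 write@8
I4 add r2: issue@5 deps=(3,3) exec_start@8 write@9
I5 mul r3: issue@6 deps=(3,3) exec_start@8 write@9

Answer: 3 4 5 8 9 9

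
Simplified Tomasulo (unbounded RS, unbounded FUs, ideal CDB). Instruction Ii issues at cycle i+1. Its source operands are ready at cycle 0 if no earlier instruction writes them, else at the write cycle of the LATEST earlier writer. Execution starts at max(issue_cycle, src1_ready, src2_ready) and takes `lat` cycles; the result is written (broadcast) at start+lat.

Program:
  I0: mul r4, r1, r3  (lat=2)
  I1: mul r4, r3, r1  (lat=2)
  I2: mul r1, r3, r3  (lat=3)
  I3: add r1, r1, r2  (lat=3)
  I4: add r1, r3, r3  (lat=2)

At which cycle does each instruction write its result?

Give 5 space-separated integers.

I0 mul r4: issue@1 deps=(None,None) exec_start@1 write@3
I1 mul r4: issue@2 deps=(None,None) exec_start@2 write@4
I2 mul r1: issue@3 deps=(None,None) exec_start@3 write@6
I3 add r1: issue@4 deps=(2,None) exec_start@6 write@9
I4 add r1: issue@5 deps=(None,None) exec_start@5 write@7

Answer: 3 4 6 9 7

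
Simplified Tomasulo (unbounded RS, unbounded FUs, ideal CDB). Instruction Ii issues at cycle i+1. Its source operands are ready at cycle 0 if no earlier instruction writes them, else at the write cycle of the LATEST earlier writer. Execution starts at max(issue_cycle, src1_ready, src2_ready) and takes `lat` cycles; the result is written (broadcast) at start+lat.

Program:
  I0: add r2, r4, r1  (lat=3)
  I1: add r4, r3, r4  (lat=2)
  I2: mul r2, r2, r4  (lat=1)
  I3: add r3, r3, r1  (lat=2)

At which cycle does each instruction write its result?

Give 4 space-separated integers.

Answer: 4 4 5 6

Derivation:
I0 add r2: issue@1 deps=(None,None) exec_start@1 write@4
I1 add r4: issue@2 deps=(None,None) exec_start@2 write@4
I2 mul r2: issue@3 deps=(0,1) exec_start@4 write@5
I3 add r3: issue@4 deps=(None,None) exec_start@4 write@6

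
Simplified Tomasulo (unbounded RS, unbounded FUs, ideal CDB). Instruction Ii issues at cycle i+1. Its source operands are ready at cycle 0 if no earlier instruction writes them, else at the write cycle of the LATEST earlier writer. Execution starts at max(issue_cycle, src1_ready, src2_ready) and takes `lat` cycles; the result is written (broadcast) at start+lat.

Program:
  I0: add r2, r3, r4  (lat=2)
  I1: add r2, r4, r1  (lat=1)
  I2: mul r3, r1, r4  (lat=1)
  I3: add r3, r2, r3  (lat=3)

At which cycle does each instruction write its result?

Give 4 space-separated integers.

Answer: 3 3 4 7

Derivation:
I0 add r2: issue@1 deps=(None,None) exec_start@1 write@3
I1 add r2: issue@2 deps=(None,None) exec_start@2 write@3
I2 mul r3: issue@3 deps=(None,None) exec_start@3 write@4
I3 add r3: issue@4 deps=(1,2) exec_start@4 write@7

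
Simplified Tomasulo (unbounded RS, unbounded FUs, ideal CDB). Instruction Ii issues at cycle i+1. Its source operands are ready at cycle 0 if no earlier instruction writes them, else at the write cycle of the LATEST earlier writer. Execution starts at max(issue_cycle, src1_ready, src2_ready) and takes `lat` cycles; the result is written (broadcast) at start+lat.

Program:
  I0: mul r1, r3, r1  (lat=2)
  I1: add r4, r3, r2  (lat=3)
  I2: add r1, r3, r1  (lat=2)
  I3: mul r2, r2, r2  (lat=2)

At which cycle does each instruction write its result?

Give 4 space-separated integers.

Answer: 3 5 5 6

Derivation:
I0 mul r1: issue@1 deps=(None,None) exec_start@1 write@3
I1 add r4: issue@2 deps=(None,None) exec_start@2 write@5
I2 add r1: issue@3 deps=(None,0) exec_start@3 write@5
I3 mul r2: issue@4 deps=(None,None) exec_start@4 write@6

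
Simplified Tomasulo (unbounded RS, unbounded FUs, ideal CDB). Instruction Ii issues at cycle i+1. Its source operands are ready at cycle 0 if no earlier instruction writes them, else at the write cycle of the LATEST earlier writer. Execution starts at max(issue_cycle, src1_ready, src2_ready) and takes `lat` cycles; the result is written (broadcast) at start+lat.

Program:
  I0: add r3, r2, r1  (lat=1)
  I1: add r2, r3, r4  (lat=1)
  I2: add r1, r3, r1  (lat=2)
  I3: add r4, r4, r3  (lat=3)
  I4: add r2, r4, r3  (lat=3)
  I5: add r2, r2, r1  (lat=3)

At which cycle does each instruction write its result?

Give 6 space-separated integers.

Answer: 2 3 5 7 10 13

Derivation:
I0 add r3: issue@1 deps=(None,None) exec_start@1 write@2
I1 add r2: issue@2 deps=(0,None) exec_start@2 write@3
I2 add r1: issue@3 deps=(0,None) exec_start@3 write@5
I3 add r4: issue@4 deps=(None,0) exec_start@4 write@7
I4 add r2: issue@5 deps=(3,0) exec_start@7 write@10
I5 add r2: issue@6 deps=(4,2) exec_start@10 write@13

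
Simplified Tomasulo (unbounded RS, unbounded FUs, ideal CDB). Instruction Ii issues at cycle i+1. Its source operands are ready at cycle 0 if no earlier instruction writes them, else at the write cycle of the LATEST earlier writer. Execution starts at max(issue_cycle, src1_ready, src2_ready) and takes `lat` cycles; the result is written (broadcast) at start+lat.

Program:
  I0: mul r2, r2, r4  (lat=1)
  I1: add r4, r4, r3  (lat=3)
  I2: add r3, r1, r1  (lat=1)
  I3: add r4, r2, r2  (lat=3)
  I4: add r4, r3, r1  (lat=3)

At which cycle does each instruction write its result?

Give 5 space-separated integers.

I0 mul r2: issue@1 deps=(None,None) exec_start@1 write@2
I1 add r4: issue@2 deps=(None,None) exec_start@2 write@5
I2 add r3: issue@3 deps=(None,None) exec_start@3 write@4
I3 add r4: issue@4 deps=(0,0) exec_start@4 write@7
I4 add r4: issue@5 deps=(2,None) exec_start@5 write@8

Answer: 2 5 4 7 8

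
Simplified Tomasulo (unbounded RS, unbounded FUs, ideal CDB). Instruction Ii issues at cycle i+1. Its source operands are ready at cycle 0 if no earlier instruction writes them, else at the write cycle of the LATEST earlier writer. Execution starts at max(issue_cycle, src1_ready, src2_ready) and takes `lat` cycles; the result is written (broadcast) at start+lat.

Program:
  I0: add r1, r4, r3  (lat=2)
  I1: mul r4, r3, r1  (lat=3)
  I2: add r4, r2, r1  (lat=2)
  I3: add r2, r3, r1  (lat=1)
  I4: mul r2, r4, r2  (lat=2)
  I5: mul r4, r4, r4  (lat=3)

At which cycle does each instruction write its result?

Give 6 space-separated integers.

Answer: 3 6 5 5 7 9

Derivation:
I0 add r1: issue@1 deps=(None,None) exec_start@1 write@3
I1 mul r4: issue@2 deps=(None,0) exec_start@3 write@6
I2 add r4: issue@3 deps=(None,0) exec_start@3 write@5
I3 add r2: issue@4 deps=(None,0) exec_start@4 write@5
I4 mul r2: issue@5 deps=(2,3) exec_start@5 write@7
I5 mul r4: issue@6 deps=(2,2) exec_start@6 write@9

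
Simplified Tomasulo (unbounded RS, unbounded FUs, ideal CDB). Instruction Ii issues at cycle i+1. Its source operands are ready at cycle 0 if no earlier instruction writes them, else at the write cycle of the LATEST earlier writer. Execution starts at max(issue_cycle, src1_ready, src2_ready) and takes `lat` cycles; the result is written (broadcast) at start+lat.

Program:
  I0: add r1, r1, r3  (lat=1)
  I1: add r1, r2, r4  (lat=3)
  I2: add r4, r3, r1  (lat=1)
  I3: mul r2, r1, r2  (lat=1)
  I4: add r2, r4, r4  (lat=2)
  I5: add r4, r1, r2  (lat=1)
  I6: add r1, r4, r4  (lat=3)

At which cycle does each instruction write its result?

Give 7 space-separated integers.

I0 add r1: issue@1 deps=(None,None) exec_start@1 write@2
I1 add r1: issue@2 deps=(None,None) exec_start@2 write@5
I2 add r4: issue@3 deps=(None,1) exec_start@5 write@6
I3 mul r2: issue@4 deps=(1,None) exec_start@5 write@6
I4 add r2: issue@5 deps=(2,2) exec_start@6 write@8
I5 add r4: issue@6 deps=(1,4) exec_start@8 write@9
I6 add r1: issue@7 deps=(5,5) exec_start@9 write@12

Answer: 2 5 6 6 8 9 12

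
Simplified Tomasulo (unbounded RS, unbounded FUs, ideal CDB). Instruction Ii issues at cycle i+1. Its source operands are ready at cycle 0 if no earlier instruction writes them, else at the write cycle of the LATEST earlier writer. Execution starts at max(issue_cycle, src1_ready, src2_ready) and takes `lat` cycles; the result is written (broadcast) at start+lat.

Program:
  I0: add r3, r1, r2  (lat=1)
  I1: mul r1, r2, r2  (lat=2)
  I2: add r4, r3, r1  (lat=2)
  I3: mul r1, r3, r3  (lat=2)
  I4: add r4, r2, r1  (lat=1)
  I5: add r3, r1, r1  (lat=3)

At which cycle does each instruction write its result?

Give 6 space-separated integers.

I0 add r3: issue@1 deps=(None,None) exec_start@1 write@2
I1 mul r1: issue@2 deps=(None,None) exec_start@2 write@4
I2 add r4: issue@3 deps=(0,1) exec_start@4 write@6
I3 mul r1: issue@4 deps=(0,0) exec_start@4 write@6
I4 add r4: issue@5 deps=(None,3) exec_start@6 write@7
I5 add r3: issue@6 deps=(3,3) exec_start@6 write@9

Answer: 2 4 6 6 7 9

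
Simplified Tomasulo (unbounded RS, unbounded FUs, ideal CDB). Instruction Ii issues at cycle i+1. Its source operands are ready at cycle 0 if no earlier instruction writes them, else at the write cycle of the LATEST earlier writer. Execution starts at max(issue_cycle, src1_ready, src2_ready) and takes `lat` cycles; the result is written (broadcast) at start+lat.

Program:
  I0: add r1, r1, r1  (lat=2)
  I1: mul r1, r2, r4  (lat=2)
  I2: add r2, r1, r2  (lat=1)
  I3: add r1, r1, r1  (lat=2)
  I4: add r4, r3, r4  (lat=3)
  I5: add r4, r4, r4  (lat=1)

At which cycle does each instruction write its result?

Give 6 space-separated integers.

Answer: 3 4 5 6 8 9

Derivation:
I0 add r1: issue@1 deps=(None,None) exec_start@1 write@3
I1 mul r1: issue@2 deps=(None,None) exec_start@2 write@4
I2 add r2: issue@3 deps=(1,None) exec_start@4 write@5
I3 add r1: issue@4 deps=(1,1) exec_start@4 write@6
I4 add r4: issue@5 deps=(None,None) exec_start@5 write@8
I5 add r4: issue@6 deps=(4,4) exec_start@8 write@9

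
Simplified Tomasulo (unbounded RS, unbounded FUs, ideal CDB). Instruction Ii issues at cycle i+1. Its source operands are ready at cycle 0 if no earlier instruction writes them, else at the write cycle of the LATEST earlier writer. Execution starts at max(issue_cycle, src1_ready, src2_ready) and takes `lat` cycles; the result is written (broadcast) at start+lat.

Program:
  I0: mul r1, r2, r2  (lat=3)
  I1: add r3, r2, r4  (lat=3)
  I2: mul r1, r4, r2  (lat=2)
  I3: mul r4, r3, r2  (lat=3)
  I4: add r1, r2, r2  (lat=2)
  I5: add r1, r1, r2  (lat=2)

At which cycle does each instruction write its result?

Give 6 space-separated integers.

Answer: 4 5 5 8 7 9

Derivation:
I0 mul r1: issue@1 deps=(None,None) exec_start@1 write@4
I1 add r3: issue@2 deps=(None,None) exec_start@2 write@5
I2 mul r1: issue@3 deps=(None,None) exec_start@3 write@5
I3 mul r4: issue@4 deps=(1,None) exec_start@5 write@8
I4 add r1: issue@5 deps=(None,None) exec_start@5 write@7
I5 add r1: issue@6 deps=(4,None) exec_start@7 write@9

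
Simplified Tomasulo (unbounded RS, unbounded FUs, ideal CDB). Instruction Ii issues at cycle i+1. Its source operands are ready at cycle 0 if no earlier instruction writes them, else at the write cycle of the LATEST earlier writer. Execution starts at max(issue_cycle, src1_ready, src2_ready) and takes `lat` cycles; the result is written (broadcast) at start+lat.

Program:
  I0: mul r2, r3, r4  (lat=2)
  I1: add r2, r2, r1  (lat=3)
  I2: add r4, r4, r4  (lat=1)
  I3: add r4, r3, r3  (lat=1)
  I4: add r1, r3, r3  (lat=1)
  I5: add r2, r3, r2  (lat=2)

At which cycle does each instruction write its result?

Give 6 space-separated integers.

Answer: 3 6 4 5 6 8

Derivation:
I0 mul r2: issue@1 deps=(None,None) exec_start@1 write@3
I1 add r2: issue@2 deps=(0,None) exec_start@3 write@6
I2 add r4: issue@3 deps=(None,None) exec_start@3 write@4
I3 add r4: issue@4 deps=(None,None) exec_start@4 write@5
I4 add r1: issue@5 deps=(None,None) exec_start@5 write@6
I5 add r2: issue@6 deps=(None,1) exec_start@6 write@8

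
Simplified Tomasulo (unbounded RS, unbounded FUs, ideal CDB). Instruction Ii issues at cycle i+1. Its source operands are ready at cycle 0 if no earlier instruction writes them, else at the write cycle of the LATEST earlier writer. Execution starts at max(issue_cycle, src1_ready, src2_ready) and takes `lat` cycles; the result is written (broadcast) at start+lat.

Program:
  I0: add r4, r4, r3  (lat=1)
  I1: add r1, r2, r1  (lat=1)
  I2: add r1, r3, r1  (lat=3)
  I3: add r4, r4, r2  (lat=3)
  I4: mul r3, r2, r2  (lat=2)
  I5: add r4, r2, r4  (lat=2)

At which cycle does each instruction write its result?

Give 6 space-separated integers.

Answer: 2 3 6 7 7 9

Derivation:
I0 add r4: issue@1 deps=(None,None) exec_start@1 write@2
I1 add r1: issue@2 deps=(None,None) exec_start@2 write@3
I2 add r1: issue@3 deps=(None,1) exec_start@3 write@6
I3 add r4: issue@4 deps=(0,None) exec_start@4 write@7
I4 mul r3: issue@5 deps=(None,None) exec_start@5 write@7
I5 add r4: issue@6 deps=(None,3) exec_start@7 write@9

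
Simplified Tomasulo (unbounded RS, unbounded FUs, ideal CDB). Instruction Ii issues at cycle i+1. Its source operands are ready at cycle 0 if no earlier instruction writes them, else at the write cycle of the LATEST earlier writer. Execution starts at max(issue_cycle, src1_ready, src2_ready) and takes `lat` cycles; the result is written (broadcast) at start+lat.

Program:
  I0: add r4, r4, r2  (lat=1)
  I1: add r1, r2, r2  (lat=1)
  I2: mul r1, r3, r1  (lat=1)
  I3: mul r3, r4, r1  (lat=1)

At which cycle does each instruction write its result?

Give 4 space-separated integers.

I0 add r4: issue@1 deps=(None,None) exec_start@1 write@2
I1 add r1: issue@2 deps=(None,None) exec_start@2 write@3
I2 mul r1: issue@3 deps=(None,1) exec_start@3 write@4
I3 mul r3: issue@4 deps=(0,2) exec_start@4 write@5

Answer: 2 3 4 5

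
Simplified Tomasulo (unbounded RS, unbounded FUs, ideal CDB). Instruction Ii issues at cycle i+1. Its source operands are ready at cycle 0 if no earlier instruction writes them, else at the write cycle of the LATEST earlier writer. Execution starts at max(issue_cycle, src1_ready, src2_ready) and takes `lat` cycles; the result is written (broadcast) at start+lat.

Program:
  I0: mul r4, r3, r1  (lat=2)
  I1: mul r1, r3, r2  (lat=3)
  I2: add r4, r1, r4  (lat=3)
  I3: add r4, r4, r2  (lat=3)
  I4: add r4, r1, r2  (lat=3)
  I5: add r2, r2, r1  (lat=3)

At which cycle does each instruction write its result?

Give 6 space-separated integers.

I0 mul r4: issue@1 deps=(None,None) exec_start@1 write@3
I1 mul r1: issue@2 deps=(None,None) exec_start@2 write@5
I2 add r4: issue@3 deps=(1,0) exec_start@5 write@8
I3 add r4: issue@4 deps=(2,None) exec_start@8 write@11
I4 add r4: issue@5 deps=(1,None) exec_start@5 write@8
I5 add r2: issue@6 deps=(None,1) exec_start@6 write@9

Answer: 3 5 8 11 8 9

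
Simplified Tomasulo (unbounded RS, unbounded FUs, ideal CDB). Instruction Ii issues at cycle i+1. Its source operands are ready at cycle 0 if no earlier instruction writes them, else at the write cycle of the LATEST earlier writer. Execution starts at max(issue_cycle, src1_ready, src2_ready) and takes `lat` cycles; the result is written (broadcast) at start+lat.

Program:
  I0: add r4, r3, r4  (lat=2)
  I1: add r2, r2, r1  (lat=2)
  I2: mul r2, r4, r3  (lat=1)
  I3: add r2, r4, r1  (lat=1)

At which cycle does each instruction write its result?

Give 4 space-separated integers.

Answer: 3 4 4 5

Derivation:
I0 add r4: issue@1 deps=(None,None) exec_start@1 write@3
I1 add r2: issue@2 deps=(None,None) exec_start@2 write@4
I2 mul r2: issue@3 deps=(0,None) exec_start@3 write@4
I3 add r2: issue@4 deps=(0,None) exec_start@4 write@5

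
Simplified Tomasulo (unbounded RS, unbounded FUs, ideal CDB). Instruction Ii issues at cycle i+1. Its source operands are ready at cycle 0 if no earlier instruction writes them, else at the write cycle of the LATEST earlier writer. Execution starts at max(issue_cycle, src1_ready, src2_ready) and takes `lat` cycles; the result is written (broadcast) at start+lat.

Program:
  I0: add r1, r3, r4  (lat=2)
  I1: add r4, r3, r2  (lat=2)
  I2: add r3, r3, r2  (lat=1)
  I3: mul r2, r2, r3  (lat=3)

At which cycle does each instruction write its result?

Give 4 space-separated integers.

I0 add r1: issue@1 deps=(None,None) exec_start@1 write@3
I1 add r4: issue@2 deps=(None,None) exec_start@2 write@4
I2 add r3: issue@3 deps=(None,None) exec_start@3 write@4
I3 mul r2: issue@4 deps=(None,2) exec_start@4 write@7

Answer: 3 4 4 7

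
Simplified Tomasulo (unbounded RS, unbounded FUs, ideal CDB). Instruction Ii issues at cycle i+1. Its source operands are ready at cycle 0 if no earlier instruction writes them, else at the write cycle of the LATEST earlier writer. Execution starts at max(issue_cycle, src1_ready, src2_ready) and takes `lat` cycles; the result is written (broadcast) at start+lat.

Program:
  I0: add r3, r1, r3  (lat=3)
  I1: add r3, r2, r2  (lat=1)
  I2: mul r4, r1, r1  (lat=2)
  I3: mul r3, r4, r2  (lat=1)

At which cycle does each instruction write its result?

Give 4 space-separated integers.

Answer: 4 3 5 6

Derivation:
I0 add r3: issue@1 deps=(None,None) exec_start@1 write@4
I1 add r3: issue@2 deps=(None,None) exec_start@2 write@3
I2 mul r4: issue@3 deps=(None,None) exec_start@3 write@5
I3 mul r3: issue@4 deps=(2,None) exec_start@5 write@6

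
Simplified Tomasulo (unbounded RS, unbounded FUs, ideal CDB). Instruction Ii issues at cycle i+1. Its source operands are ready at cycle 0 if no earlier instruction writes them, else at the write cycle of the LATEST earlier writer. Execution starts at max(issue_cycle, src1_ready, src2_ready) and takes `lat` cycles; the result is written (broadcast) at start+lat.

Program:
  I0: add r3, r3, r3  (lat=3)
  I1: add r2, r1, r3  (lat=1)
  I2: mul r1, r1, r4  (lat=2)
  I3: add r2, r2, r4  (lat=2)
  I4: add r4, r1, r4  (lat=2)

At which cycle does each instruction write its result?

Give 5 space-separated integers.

Answer: 4 5 5 7 7

Derivation:
I0 add r3: issue@1 deps=(None,None) exec_start@1 write@4
I1 add r2: issue@2 deps=(None,0) exec_start@4 write@5
I2 mul r1: issue@3 deps=(None,None) exec_start@3 write@5
I3 add r2: issue@4 deps=(1,None) exec_start@5 write@7
I4 add r4: issue@5 deps=(2,None) exec_start@5 write@7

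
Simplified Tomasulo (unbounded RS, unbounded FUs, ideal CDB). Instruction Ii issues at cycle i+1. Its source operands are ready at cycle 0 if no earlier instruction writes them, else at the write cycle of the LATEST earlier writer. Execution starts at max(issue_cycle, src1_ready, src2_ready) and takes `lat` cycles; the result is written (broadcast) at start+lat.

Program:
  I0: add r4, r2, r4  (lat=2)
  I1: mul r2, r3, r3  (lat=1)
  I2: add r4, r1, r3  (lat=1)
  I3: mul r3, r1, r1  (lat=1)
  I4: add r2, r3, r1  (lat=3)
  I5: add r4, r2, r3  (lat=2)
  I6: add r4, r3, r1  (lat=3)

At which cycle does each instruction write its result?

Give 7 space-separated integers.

Answer: 3 3 4 5 8 10 10

Derivation:
I0 add r4: issue@1 deps=(None,None) exec_start@1 write@3
I1 mul r2: issue@2 deps=(None,None) exec_start@2 write@3
I2 add r4: issue@3 deps=(None,None) exec_start@3 write@4
I3 mul r3: issue@4 deps=(None,None) exec_start@4 write@5
I4 add r2: issue@5 deps=(3,None) exec_start@5 write@8
I5 add r4: issue@6 deps=(4,3) exec_start@8 write@10
I6 add r4: issue@7 deps=(3,None) exec_start@7 write@10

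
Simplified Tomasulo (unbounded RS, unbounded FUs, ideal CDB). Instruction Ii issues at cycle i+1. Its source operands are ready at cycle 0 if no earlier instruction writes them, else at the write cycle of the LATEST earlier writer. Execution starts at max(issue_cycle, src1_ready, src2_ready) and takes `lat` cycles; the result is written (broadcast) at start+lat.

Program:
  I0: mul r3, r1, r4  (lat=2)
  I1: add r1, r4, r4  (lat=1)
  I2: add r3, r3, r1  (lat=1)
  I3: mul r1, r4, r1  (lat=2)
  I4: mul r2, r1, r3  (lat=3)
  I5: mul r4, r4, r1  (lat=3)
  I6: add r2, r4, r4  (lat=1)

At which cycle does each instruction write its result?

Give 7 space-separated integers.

Answer: 3 3 4 6 9 9 10

Derivation:
I0 mul r3: issue@1 deps=(None,None) exec_start@1 write@3
I1 add r1: issue@2 deps=(None,None) exec_start@2 write@3
I2 add r3: issue@3 deps=(0,1) exec_start@3 write@4
I3 mul r1: issue@4 deps=(None,1) exec_start@4 write@6
I4 mul r2: issue@5 deps=(3,2) exec_start@6 write@9
I5 mul r4: issue@6 deps=(None,3) exec_start@6 write@9
I6 add r2: issue@7 deps=(5,5) exec_start@9 write@10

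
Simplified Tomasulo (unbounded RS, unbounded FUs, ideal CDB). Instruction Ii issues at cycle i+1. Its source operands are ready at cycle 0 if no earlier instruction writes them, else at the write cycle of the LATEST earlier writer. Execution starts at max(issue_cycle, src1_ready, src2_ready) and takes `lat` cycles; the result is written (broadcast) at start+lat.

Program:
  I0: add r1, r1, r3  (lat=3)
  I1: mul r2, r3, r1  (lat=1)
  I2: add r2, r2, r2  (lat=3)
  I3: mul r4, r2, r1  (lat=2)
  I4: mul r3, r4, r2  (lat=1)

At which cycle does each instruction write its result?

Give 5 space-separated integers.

I0 add r1: issue@1 deps=(None,None) exec_start@1 write@4
I1 mul r2: issue@2 deps=(None,0) exec_start@4 write@5
I2 add r2: issue@3 deps=(1,1) exec_start@5 write@8
I3 mul r4: issue@4 deps=(2,0) exec_start@8 write@10
I4 mul r3: issue@5 deps=(3,2) exec_start@10 write@11

Answer: 4 5 8 10 11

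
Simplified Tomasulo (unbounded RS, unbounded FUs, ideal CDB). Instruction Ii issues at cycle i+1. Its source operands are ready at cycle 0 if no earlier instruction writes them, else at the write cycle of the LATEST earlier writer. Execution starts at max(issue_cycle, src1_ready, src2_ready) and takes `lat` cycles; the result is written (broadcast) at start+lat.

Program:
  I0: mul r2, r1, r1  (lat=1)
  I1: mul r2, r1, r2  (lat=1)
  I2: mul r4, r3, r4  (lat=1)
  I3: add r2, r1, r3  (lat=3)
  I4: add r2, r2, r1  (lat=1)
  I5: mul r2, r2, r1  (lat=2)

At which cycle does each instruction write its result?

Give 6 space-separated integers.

Answer: 2 3 4 7 8 10

Derivation:
I0 mul r2: issue@1 deps=(None,None) exec_start@1 write@2
I1 mul r2: issue@2 deps=(None,0) exec_start@2 write@3
I2 mul r4: issue@3 deps=(None,None) exec_start@3 write@4
I3 add r2: issue@4 deps=(None,None) exec_start@4 write@7
I4 add r2: issue@5 deps=(3,None) exec_start@7 write@8
I5 mul r2: issue@6 deps=(4,None) exec_start@8 write@10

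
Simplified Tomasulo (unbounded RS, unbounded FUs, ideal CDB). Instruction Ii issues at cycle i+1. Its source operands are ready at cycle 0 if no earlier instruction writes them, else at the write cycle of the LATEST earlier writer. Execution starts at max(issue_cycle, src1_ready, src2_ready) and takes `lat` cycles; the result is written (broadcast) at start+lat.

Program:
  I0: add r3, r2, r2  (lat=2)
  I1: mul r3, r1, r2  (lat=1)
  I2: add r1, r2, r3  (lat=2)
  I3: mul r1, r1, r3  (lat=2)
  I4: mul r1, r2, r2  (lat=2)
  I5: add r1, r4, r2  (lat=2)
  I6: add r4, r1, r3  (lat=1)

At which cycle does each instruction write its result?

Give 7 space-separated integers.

Answer: 3 3 5 7 7 8 9

Derivation:
I0 add r3: issue@1 deps=(None,None) exec_start@1 write@3
I1 mul r3: issue@2 deps=(None,None) exec_start@2 write@3
I2 add r1: issue@3 deps=(None,1) exec_start@3 write@5
I3 mul r1: issue@4 deps=(2,1) exec_start@5 write@7
I4 mul r1: issue@5 deps=(None,None) exec_start@5 write@7
I5 add r1: issue@6 deps=(None,None) exec_start@6 write@8
I6 add r4: issue@7 deps=(5,1) exec_start@8 write@9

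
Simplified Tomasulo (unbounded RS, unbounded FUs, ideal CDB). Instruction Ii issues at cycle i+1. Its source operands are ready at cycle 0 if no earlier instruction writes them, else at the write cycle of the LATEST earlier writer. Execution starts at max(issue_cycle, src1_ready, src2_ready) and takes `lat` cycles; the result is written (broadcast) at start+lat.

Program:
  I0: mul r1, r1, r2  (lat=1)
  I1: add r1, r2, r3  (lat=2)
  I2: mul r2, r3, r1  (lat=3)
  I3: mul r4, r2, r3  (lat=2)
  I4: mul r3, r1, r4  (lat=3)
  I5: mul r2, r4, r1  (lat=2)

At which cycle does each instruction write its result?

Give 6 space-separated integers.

Answer: 2 4 7 9 12 11

Derivation:
I0 mul r1: issue@1 deps=(None,None) exec_start@1 write@2
I1 add r1: issue@2 deps=(None,None) exec_start@2 write@4
I2 mul r2: issue@3 deps=(None,1) exec_start@4 write@7
I3 mul r4: issue@4 deps=(2,None) exec_start@7 write@9
I4 mul r3: issue@5 deps=(1,3) exec_start@9 write@12
I5 mul r2: issue@6 deps=(3,1) exec_start@9 write@11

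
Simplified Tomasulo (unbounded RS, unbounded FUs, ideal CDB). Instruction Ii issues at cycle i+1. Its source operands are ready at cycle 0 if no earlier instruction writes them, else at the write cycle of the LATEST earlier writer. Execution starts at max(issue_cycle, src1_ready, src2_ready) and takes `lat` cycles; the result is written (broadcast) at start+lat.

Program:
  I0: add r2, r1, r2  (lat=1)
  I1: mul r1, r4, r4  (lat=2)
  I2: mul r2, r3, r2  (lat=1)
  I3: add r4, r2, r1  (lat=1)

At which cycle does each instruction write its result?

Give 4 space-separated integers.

I0 add r2: issue@1 deps=(None,None) exec_start@1 write@2
I1 mul r1: issue@2 deps=(None,None) exec_start@2 write@4
I2 mul r2: issue@3 deps=(None,0) exec_start@3 write@4
I3 add r4: issue@4 deps=(2,1) exec_start@4 write@5

Answer: 2 4 4 5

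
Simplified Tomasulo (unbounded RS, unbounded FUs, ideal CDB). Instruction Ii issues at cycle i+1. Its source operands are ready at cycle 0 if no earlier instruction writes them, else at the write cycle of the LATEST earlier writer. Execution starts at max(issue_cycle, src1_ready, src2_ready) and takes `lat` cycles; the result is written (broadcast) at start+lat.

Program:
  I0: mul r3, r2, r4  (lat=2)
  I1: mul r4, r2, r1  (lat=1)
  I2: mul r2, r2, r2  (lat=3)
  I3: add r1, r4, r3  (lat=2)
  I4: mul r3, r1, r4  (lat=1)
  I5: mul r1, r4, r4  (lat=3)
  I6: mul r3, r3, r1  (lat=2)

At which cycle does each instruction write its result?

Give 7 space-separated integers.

Answer: 3 3 6 6 7 9 11

Derivation:
I0 mul r3: issue@1 deps=(None,None) exec_start@1 write@3
I1 mul r4: issue@2 deps=(None,None) exec_start@2 write@3
I2 mul r2: issue@3 deps=(None,None) exec_start@3 write@6
I3 add r1: issue@4 deps=(1,0) exec_start@4 write@6
I4 mul r3: issue@5 deps=(3,1) exec_start@6 write@7
I5 mul r1: issue@6 deps=(1,1) exec_start@6 write@9
I6 mul r3: issue@7 deps=(4,5) exec_start@9 write@11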